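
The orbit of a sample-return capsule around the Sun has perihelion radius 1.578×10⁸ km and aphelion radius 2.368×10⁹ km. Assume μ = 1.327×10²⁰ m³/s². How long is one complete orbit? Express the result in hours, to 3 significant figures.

T ≈ 215000 hours

Semi-major axis a = (r_p + r_a)/2 = (1.5780×10⁸ + 2.3680×10⁹)/2 = 1.2629×10⁹ km = 1.263×10¹² m.
By Kepler's third law T = 2π√(a³/μ) = 2π × 1.232×10⁸ = 7.741×10⁸ s.
= 2.150×10⁵ hours.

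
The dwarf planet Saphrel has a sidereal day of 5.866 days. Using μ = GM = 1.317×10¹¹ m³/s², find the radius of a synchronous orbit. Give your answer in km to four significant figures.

r_sync ≈ 9498 km

T = 5.866 days = 5.068×10⁵ s.
A synchronous orbit has period T, so by Kepler's third law a = (μT²/4π²)^(1/3).
μT²/4π² = 1.317×10¹¹ × (5.068×10⁵)² / 39.48 = 8.569×10²⁰ m³.
a = 9.498×10⁶ m = 9498.3 km.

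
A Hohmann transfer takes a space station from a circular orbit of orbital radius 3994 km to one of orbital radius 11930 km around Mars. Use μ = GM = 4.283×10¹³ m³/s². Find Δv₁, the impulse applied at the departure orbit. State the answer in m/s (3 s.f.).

Δv ≈ 734 m/s

r₁ = 3994 km = 3.994×10⁶ m.
r₂ = 11930 km = 1.193×10⁷ m.
Transfer ellipse a_t = (r₁ + r₂)/2 = 7.962×10⁶ m.
At r₁: circular v_c1 = √(μ/r₁) = 3275 m/s; transfer-periapsis v_p = √[μ(2/r₁ − 1/a_t)] = 4008 m/s.
Δv₁ = v_p − v_c1 = 733.8 m/s.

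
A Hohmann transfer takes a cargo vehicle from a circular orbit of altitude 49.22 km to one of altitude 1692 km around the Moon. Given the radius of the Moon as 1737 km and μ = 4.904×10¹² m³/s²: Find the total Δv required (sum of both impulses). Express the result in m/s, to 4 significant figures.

Δv_total ≈ 449.2 m/s

r₁ = 1737 + 49.22 = 1786.2 km = 1.7862×10⁶ m.
r₂ = 1737 + 1692 = 3429.0 km = 3.4290×10⁶ m.
Transfer ellipse a_t = (r₁ + r₂)/2 = 2.608×10⁶ m.
At r₁: circular v_c1 = √(μ/r₁) = 1657 m/s; transfer-perilune v_p = √[μ(2/r₁ − 1/a_t)] = 1900 m/s.
Δv₁ = v_p − v_c1 = 243.1 m/s.
At r₂: circular v_c2 = √(μ/r₂) = 1196 m/s; transfer-apolune v_a = √[μ(2/r₂ − 1/a_t)] = 989.8 m/s.
Δv₂ = v_c2 − v_a = 206.1 m/s.
Total Δv = Δv₁ + Δv₂ = 449.2 m/s.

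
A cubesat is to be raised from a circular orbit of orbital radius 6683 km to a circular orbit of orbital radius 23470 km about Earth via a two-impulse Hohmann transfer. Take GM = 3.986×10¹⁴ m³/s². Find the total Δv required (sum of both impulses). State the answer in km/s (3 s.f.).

r₁ = 6683 km = 6.683×10⁶ m.
r₂ = 23470 km = 2.347×10⁷ m.
Transfer ellipse a_t = (r₁ + r₂)/2 = 1.508×10⁷ m.
At r₁: circular v_c1 = √(μ/r₁) = 7723 m/s; transfer-perigee v_p = √[μ(2/r₁ − 1/a_t)] = 9636 m/s.
Δv₁ = v_p − v_c1 = 1913 m/s.
At r₂: circular v_c2 = √(μ/r₂) = 4121 m/s; transfer-apogee v_a = √[μ(2/r₂ − 1/a_t)] = 2744 m/s.
Δv₂ = v_c2 − v_a = 1377 m/s.
Total Δv = Δv₁ + Δv₂ = 3290 m/s = 3.290 km/s.

Δv_total ≈ 3.29 km/s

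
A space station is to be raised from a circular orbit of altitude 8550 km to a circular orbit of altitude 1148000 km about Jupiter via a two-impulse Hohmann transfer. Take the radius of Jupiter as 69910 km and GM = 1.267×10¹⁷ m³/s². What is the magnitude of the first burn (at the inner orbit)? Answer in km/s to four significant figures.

Δv ≈ 14.90 km/s

r₁ = 69910 + 8550 = 78460 km = 7.8460×10⁷ m.
r₂ = 69910 + 1148000 = 1217900 km = 1.2179×10⁹ m.
Transfer ellipse a_t = (r₁ + r₂)/2 = 6.482×10⁸ m.
At r₁: circular v_c1 = √(μ/r₁) = 40190 m/s; transfer-perijove v_p = √[μ(2/r₁ − 1/a_t)] = 55080 m/s.
Δv₁ = v_p − v_c1 = 14900 m/s.
= 14.90 km/s.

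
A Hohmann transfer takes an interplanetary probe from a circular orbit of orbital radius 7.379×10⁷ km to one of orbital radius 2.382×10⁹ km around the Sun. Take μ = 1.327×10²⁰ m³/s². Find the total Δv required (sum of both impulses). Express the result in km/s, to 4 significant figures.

Δv_total ≈ 22.29 km/s

r₁ = 7.379×10⁷ km = 7.379×10¹⁰ m.
r₂ = 2.382×10⁹ km = 2.382×10¹² m.
Transfer ellipse a_t = (r₁ + r₂)/2 = 1.228×10¹² m.
At r₁: circular v_c1 = √(μ/r₁) = 42410 m/s; transfer-perihelion v_p = √[μ(2/r₁ − 1/a_t)] = 59060 m/s.
Δv₁ = v_p − v_c1 = 16660 m/s.
At r₂: circular v_c2 = √(μ/r₂) = 7464 m/s; transfer-aphelion v_a = √[μ(2/r₂ − 1/a_t)] = 1830 m/s.
Δv₂ = v_c2 − v_a = 5634 m/s.
Total Δv = Δv₁ + Δv₂ = 22290 m/s = 22.29 km/s.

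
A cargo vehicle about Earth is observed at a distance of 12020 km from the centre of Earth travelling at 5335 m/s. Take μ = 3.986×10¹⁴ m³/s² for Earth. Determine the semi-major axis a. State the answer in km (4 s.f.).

r = 1.202×10⁷ m.
Specific orbital energy ε = v²/2 − μ/r = (5335)²/2 − 3.986×10¹⁴/1.202×10⁷ = -1.893×10⁷ J/kg.
Since ε = −μ/(2a), a = −μ/(2ε) = 1.053×10⁷ m = 10528 km.

a ≈ 10530 km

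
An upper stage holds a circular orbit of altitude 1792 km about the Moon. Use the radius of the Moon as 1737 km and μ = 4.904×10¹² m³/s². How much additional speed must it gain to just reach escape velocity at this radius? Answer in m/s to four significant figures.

r = 1737 + 1792 = 3529.0 km = 3.5290×10⁶ m.
Circular speed v_c = √(μ/r) = 1179 m/s.
Escape speed v_esc = √(2μ/r) = √2 × v_c = 1667 m/s.
Δv = v_esc − v_c = 488.3 m/s.

Δv ≈ 488.3 m/s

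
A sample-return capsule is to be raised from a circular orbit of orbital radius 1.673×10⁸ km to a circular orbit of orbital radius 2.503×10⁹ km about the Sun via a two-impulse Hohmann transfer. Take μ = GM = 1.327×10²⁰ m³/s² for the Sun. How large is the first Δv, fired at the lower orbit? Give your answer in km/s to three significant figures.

r₁ = 1.673×10⁸ km = 1.673×10¹¹ m.
r₂ = 2.503×10⁹ km = 2.503×10¹² m.
Transfer ellipse a_t = (r₁ + r₂)/2 = 1.335×10¹² m.
At r₁: circular v_c1 = √(μ/r₁) = 28160 m/s; transfer-perihelion v_p = √[μ(2/r₁ − 1/a_t)] = 38560 m/s.
Δv₁ = v_p − v_c1 = 10400 m/s.
= 10.40 km/s.

Δv ≈ 10.4 km/s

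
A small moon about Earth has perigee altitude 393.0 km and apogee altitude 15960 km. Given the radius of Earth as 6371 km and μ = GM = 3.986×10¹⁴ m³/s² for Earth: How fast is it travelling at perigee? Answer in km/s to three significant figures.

v ≈ 9.51 km/s

r_p = 6371 + 393.0 = 6764.0 km = 6.7640×10⁶ m.
r_a = 6371 + 15960 = 22331 km = 2.2331×10⁷ m.
Semi-major axis a = (r_p + r_a)/2 = 14548 km = 1.455×10⁷ m.
Vis-viva: v² = μ(2/r − 1/a) = 3.986×10¹⁴ × (2.957×10⁻⁷ − 6.874×10⁻⁸) = 9.046×10⁷ m²/s².
v = 9511 m/s = 9.511 km/s.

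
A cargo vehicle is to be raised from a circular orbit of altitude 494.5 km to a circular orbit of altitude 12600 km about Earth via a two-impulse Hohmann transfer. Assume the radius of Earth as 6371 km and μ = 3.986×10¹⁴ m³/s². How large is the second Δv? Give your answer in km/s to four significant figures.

r₁ = 6371 + 494.5 = 6865.5 km = 6.8655×10⁶ m.
r₂ = 6371 + 12600 = 18971 km = 1.8971×10⁷ m.
Transfer ellipse a_t = (r₁ + r₂)/2 = 1.292×10⁷ m.
At r₁: circular v_c1 = √(μ/r₁) = 7620 m/s; transfer-perigee v_p = √[μ(2/r₁ − 1/a_t)] = 9234 m/s.
At r₂: circular v_c2 = √(μ/r₂) = 4584 m/s; transfer-apogee v_a = √[μ(2/r₂ − 1/a_t)] = 3342 m/s.
Δv₂ = v_c2 − v_a = 1242 m/s.
= 1.242 km/s.

Δv ≈ 1.242 km/s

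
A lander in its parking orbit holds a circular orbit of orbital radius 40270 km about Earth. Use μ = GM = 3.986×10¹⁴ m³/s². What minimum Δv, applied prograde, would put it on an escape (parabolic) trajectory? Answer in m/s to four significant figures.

Δv ≈ 1303 m/s

r = 40270 km = 4.027×10⁷ m.
Circular speed v_c = √(μ/r) = 3146 m/s.
Escape speed v_esc = √(2μ/r) = √2 × v_c = 4449 m/s.
Δv = v_esc − v_c = 1303 m/s.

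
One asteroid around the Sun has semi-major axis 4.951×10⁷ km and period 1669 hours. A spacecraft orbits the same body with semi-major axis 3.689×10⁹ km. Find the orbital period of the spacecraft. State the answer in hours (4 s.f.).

T₂ ≈ 1.073×10⁶ hours

Kepler's third law: T² ∝ a³, so T₂ = T₁ (a₂/a₁)^(3/2).
a₂/a₁ = 74.51, (a₂/a₁)^(3/2) = 643.2.
T₂ = 1669 × 643.2 = 1.073×10⁶ hours.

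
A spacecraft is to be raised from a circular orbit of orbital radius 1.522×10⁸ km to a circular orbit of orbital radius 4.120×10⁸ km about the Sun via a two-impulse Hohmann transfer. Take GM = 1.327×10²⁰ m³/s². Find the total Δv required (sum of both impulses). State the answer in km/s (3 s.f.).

r₁ = 1.522×10⁸ km = 1.522×10¹¹ m.
r₂ = 4.120×10⁸ km = 4.120×10¹¹ m.
Transfer ellipse a_t = (r₁ + r₂)/2 = 2.821×10¹¹ m.
At r₁: circular v_c1 = √(μ/r₁) = 29530 m/s; transfer-perihelion v_p = √[μ(2/r₁ − 1/a_t)] = 35680 m/s.
Δv₁ = v_p − v_c1 = 6157 m/s.
At r₂: circular v_c2 = √(μ/r₂) = 17950 m/s; transfer-aphelion v_a = √[μ(2/r₂ − 1/a_t)] = 13180 m/s.
Δv₂ = v_c2 − v_a = 4764 m/s.
Total Δv = Δv₁ + Δv₂ = 10920 m/s = 10.92 km/s.

Δv_total ≈ 10.9 km/s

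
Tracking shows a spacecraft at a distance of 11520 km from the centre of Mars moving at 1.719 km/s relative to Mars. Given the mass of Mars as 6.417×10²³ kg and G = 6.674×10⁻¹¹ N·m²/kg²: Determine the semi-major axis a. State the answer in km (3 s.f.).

a ≈ 9560 km

μ = GM = 6.674×10⁻¹¹ × 6.417×10²³ = 4.283×10¹³ m³/s².
r = 1.152×10⁷ m.
Vis-viva rearranged: 1/a = 2/r − v²/μ = 1.736×10⁻⁷ − 6.900×10⁻⁸ = 1.046×10⁻⁷ m⁻¹.
a = 9.559×10⁶ m = 9559.0 km.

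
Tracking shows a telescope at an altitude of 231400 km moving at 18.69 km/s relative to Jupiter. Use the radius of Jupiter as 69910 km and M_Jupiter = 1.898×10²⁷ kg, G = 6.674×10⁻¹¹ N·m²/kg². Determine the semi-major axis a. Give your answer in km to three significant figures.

μ = GM = 6.674×10⁻¹¹ × 1.898×10²⁷ = 1.267×10¹⁷ m³/s².
r = 69910 + 231400 = 3.0131×10⁵ km = 3.013×10⁸ m.
Vis-viva rearranged: 1/a = 2/r − v²/μ = 6.638×10⁻⁹ − 2.758×10⁻⁹ = 3.880×10⁻⁹ m⁻¹.
a = 2.577×10⁸ m = 2.5773×10⁵ km.

a ≈ 2.58×10⁵ km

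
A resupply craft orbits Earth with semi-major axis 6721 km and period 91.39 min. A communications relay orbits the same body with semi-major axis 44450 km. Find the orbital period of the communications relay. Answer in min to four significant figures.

Kepler's third law: T² ∝ a³, so T₂ = T₁ (a₂/a₁)^(3/2).
a₂/a₁ = 6.614, (a₂/a₁)^(3/2) = 17.01.
T₂ = 91.39 × 17.01 = 1554 min.

T₂ ≈ 1554 min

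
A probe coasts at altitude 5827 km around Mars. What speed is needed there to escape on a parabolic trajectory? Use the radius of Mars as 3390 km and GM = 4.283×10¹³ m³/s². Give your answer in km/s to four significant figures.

r = 3390 + 5827 = 9217.0 km = 9.2170×10⁶ m.
Escape speed v_esc = √(2μ/r) = √(2 × 4.283×10¹³ / 9.217×10⁶) = √(9.294×10⁶) = 3049 m/s.
= 3.049 km/s.

v_esc ≈ 3.049 km/s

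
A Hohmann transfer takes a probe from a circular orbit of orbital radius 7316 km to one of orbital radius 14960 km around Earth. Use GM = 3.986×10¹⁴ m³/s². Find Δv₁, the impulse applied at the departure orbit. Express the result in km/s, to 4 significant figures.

Δv ≈ 1.173 km/s

r₁ = 7316 km = 7.316×10⁶ m.
r₂ = 14960 km = 1.496×10⁷ m.
Transfer ellipse a_t = (r₁ + r₂)/2 = 1.114×10⁷ m.
At r₁: circular v_c1 = √(μ/r₁) = 7381 m/s; transfer-perigee v_p = √[μ(2/r₁ − 1/a_t)] = 8554 m/s.
Δv₁ = v_p − v_c1 = 1173 m/s.
= 1.173 km/s.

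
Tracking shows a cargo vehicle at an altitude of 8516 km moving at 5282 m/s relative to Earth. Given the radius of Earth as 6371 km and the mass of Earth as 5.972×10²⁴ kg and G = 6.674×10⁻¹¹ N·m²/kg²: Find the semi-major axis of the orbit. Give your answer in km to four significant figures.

a ≈ 15540 km

μ = GM = 6.674×10⁻¹¹ × 5.972×10²⁴ = 3.986×10¹⁴ m³/s².
r = 6371 + 8516 = 14887 km = 1.489×10⁷ m.
Vis-viva rearranged: 1/a = 2/r − v²/μ = 1.343×10⁻⁷ − 7.000×10⁻⁸ = 6.435×10⁻⁸ m⁻¹.
a = 1.554×10⁷ m = 15541 km.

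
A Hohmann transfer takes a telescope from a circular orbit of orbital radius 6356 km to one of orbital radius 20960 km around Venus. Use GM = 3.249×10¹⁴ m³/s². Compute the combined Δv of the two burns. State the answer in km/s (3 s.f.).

Δv_total ≈ 2.96 km/s

r₁ = 6356 km = 6.356×10⁶ m.
r₂ = 20960 km = 2.096×10⁷ m.
Transfer ellipse a_t = (r₁ + r₂)/2 = 1.366×10⁷ m.
At r₁: circular v_c1 = √(μ/r₁) = 7150 m/s; transfer-periapsis v_p = √[μ(2/r₁ − 1/a_t)] = 8857 m/s.
Δv₁ = v_p − v_c1 = 1707 m/s.
At r₂: circular v_c2 = √(μ/r₂) = 3937 m/s; transfer-apoapsis v_a = √[μ(2/r₂ − 1/a_t)] = 2686 m/s.
Δv₂ = v_c2 − v_a = 1251 m/s.
Total Δv = Δv₁ + Δv₂ = 2959 m/s = 2.959 km/s.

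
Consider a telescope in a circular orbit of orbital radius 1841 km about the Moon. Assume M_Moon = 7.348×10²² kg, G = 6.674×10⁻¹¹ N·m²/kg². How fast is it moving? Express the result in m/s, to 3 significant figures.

μ = GM = 6.674×10⁻¹¹ × 7.348×10²² = 4.904×10¹² m³/s².
r = 1841 km = 1.841×10⁶ m.
For a circular orbit v = √(μ/r) = √(4.904×10¹² / 1.841×10⁶) = √(2.664×10⁶) = 1632 m/s.

v ≈ 1630 m/s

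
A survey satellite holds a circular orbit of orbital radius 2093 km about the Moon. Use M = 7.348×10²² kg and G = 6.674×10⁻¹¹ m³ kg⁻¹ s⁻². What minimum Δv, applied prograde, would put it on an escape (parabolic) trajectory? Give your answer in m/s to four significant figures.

Δv ≈ 634.0 m/s

μ = GM = 6.674×10⁻¹¹ × 7.348×10²² = 4.904×10¹² m³/s².
r = 2093 km = 2.093×10⁶ m.
Circular speed v_c = √(μ/r) = 1531 m/s.
Escape speed v_esc = √(2μ/r) = √2 × v_c = 2165 m/s.
Δv = v_esc − v_c = 634.0 m/s.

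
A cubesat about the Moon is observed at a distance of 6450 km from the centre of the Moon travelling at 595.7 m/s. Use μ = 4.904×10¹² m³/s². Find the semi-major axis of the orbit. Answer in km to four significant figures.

r = 6.450×10⁶ m.
Vis-viva rearranged: 1/a = 2/r − v²/μ = 3.101×10⁻⁷ − 7.236×10⁻⁸ = 2.377×10⁻⁷ m⁻¹.
a = 4.207×10⁶ m = 4206.7 km.

a ≈ 4207 km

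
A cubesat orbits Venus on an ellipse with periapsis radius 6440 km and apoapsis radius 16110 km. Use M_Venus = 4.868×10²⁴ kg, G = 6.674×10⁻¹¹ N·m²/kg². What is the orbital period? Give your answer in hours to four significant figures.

μ = GM = 6.674×10⁻¹¹ × 4.868×10²⁴ = 3.249×10¹⁴ m³/s².
Semi-major axis a = (r_p + r_a)/2 = (6440.0 + 16110)/2 = 11275 km = 1.128×10⁷ m.
By Kepler's third law T = 2π√(a³/μ) = 2π × 2.100×10³ = 1.320×10⁴ s.
= 3.666 hours.

T ≈ 3.666 hours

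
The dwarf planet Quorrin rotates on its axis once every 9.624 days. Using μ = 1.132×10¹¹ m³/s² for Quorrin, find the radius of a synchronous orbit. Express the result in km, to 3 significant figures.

T = 9.624 days = 8.315×10⁵ s.
A synchronous orbit has period T, so by Kepler's third law a = (μT²/4π²)^(1/3).
μT²/4π² = 1.132×10¹¹ × (8.315×10⁵)² / 39.48 = 1.983×10²¹ m³.
a = 1.256×10⁷ m = 12562 km.

r_sync ≈ 12600 km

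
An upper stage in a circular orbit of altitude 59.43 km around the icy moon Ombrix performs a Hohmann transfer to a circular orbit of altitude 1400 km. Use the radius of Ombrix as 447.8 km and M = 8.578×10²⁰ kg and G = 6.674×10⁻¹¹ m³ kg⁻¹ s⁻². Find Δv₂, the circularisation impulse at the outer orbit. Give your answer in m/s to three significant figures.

μ = GM = 6.674×10⁻¹¹ × 8.578×10²⁰ = 5.725×10¹⁰ m³/s².
r₁ = 447.8 + 59.43 = 507.23 km = 5.0723×10⁵ m.
r₂ = 447.8 + 1400 = 1847.8 km = 1.8478×10⁶ m.
Transfer ellipse a_t = (r₁ + r₂)/2 = 1.178×10⁶ m.
At r₁: circular v_c1 = √(μ/r₁) = 336.0 m/s; transfer-periapsis v_p = √[μ(2/r₁ − 1/a_t)] = 420.9 m/s.
At r₂: circular v_c2 = √(μ/r₂) = 176.0 m/s; transfer-apoapsis v_a = √[μ(2/r₂ − 1/a_t)] = 115.5 m/s.
Δv₂ = v_c2 − v_a = 60.49 m/s.

Δv ≈ 60.5 m/s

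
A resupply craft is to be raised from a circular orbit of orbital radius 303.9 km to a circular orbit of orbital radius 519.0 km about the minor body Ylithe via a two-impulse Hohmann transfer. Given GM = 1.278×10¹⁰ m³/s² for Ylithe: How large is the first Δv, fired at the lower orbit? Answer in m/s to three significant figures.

r₁ = 303.9 km = 3.039×10⁵ m.
r₂ = 519.0 km = 5.190×10⁵ m.
Transfer ellipse a_t = (r₁ + r₂)/2 = 4.114×10⁵ m.
At r₁: circular v_c1 = √(μ/r₁) = 205.1 m/s; transfer-periapsis v_p = √[μ(2/r₁ − 1/a_t)] = 230.3 m/s.
Δv₁ = v_p − v_c1 = 25.25 m/s.

Δv ≈ 25.2 m/s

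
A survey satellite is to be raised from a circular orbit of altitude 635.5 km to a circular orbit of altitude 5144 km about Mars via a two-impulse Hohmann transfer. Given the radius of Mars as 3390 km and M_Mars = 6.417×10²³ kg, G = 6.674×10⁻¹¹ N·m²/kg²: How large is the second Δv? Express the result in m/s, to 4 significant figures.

Δv ≈ 446.6 m/s

μ = GM = 6.674×10⁻¹¹ × 6.417×10²³ = 4.283×10¹³ m³/s².
r₁ = 3390 + 635.5 = 4025.5 km = 4.0255×10⁶ m.
r₂ = 3390 + 5144 = 8534.0 km = 8.5340×10⁶ m.
Transfer ellipse a_t = (r₁ + r₂)/2 = 6.280×10⁶ m.
At r₁: circular v_c1 = √(μ/r₁) = 3262 m/s; transfer-periapsis v_p = √[μ(2/r₁ − 1/a_t)] = 3802 m/s.
At r₂: circular v_c2 = √(μ/r₂) = 2240 m/s; transfer-apoapsis v_a = √[μ(2/r₂ − 1/a_t)] = 1794 m/s.
Δv₂ = v_c2 − v_a = 446.6 m/s.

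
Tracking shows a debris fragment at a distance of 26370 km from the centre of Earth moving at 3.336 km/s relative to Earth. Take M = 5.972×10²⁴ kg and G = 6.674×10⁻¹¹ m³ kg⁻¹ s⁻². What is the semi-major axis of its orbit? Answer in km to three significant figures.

a ≈ 20900 km

μ = GM = 6.674×10⁻¹¹ × 5.972×10²⁴ = 3.986×10¹⁴ m³/s².
r = 2.637×10⁷ m.
Vis-viva rearranged: 1/a = 2/r − v²/μ = 7.584×10⁻⁸ − 2.792×10⁻⁸ = 4.792×10⁻⁸ m⁻¹.
a = 2.087×10⁷ m = 20867 km.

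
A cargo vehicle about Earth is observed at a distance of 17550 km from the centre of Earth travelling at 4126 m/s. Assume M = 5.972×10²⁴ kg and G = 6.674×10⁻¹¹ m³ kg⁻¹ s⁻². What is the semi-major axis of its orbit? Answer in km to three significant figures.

a ≈ 14000 km

μ = GM = 6.674×10⁻¹¹ × 5.972×10²⁴ = 3.986×10¹⁴ m³/s².
r = 1.755×10⁷ m.
Vis-viva rearranged: 1/a = 2/r − v²/μ = 1.140×10⁻⁷ − 4.271×10⁻⁸ = 7.125×10⁻⁸ m⁻¹.
a = 1.404×10⁷ m = 14036 km.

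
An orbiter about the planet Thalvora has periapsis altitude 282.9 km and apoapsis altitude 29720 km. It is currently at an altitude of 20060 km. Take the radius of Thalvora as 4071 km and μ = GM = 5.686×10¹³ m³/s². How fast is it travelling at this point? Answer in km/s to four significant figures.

v ≈ 1.316 km/s

r_p = 4071 + 282.9 = 4353.9 km = 4.3539×10⁶ m.
r_a = 4071 + 29720 = 33791 km = 3.3791×10⁷ m.
r = 4071 + 20060 = 24131 km = 2.413×10⁷ m.
Semi-major axis a = (r_p + r_a)/2 = 19072 km = 1.907×10⁷ m.
Vis-viva: v² = μ(2/r − 1/a) = 5.686×10¹³ × (8.288×10⁻⁸ − 5.243×10⁻⁸) = 1.731×10⁶ m²/s².
v = 1316 m/s = 1.316 km/s.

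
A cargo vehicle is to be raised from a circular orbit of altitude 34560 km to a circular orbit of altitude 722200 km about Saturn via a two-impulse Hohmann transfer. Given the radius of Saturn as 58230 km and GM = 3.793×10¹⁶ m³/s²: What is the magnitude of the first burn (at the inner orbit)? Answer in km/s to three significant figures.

Δv ≈ 6.81 km/s

r₁ = 58230 + 34560 = 92790 km = 9.2790×10⁷ m.
r₂ = 58230 + 722200 = 780430 km = 7.8043×10⁸ m.
Transfer ellipse a_t = (r₁ + r₂)/2 = 4.366×10⁸ m.
At r₁: circular v_c1 = √(μ/r₁) = 20220 m/s; transfer-perikrone v_p = √[μ(2/r₁ − 1/a_t)] = 27030 m/s.
Δv₁ = v_p − v_c1 = 6813 m/s.
= 6.813 km/s.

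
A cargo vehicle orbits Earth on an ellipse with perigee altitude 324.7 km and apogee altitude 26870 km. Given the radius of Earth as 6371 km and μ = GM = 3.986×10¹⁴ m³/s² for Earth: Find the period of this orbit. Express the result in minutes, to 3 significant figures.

r_p = 6371 + 324.7 = 6695.7 km = 6.6957×10⁶ m.
r_a = 6371 + 26870 = 33241 km = 3.3241×10⁷ m.
Semi-major axis a = (r_p + r_a)/2 = (6695.7 + 33241)/2 = 19968 km = 1.997×10⁷ m.
By Kepler's third law T = 2π√(a³/μ) = 2π × 4.469×10³ = 2.808×10⁴ s.
= 468.0 minutes.

T ≈ 468 minutes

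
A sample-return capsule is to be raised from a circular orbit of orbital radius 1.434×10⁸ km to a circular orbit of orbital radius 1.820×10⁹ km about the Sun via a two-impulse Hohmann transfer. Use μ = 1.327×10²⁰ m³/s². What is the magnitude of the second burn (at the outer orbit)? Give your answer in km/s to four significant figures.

Δv ≈ 5.275 km/s

r₁ = 1.434×10⁸ km = 1.434×10¹¹ m.
r₂ = 1.820×10⁹ km = 1.820×10¹² m.
Transfer ellipse a_t = (r₁ + r₂)/2 = 9.817×10¹¹ m.
At r₁: circular v_c1 = √(μ/r₁) = 30420 m/s; transfer-perihelion v_p = √[μ(2/r₁ − 1/a_t)] = 41420 m/s.
At r₂: circular v_c2 = √(μ/r₂) = 8539 m/s; transfer-aphelion v_a = √[μ(2/r₂ − 1/a_t)] = 3264 m/s.
Δv₂ = v_c2 − v_a = 5275 m/s.
= 5.275 km/s.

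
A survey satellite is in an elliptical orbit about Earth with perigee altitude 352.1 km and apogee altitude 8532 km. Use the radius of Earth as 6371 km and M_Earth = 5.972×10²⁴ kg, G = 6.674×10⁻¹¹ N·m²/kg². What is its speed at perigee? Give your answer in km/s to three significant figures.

μ = GM = 6.674×10⁻¹¹ × 5.972×10²⁴ = 3.986×10¹⁴ m³/s².
r_p = 6371 + 352.1 = 6723.1 km = 6.7231×10⁶ m.
r_a = 6371 + 8532 = 14903 km = 1.4903×10⁷ m.
Semi-major axis a = (r_p + r_a)/2 = 10813 km = 1.081×10⁷ m.
Vis-viva: v² = μ(2/r − 1/a) = 3.986×10¹⁴ × (2.975×10⁻⁷ − 9.248×10⁻⁸) = 8.171×10⁷ m²/s².
v = 9039 m/s = 9.039 km/s.

v ≈ 9.04 km/s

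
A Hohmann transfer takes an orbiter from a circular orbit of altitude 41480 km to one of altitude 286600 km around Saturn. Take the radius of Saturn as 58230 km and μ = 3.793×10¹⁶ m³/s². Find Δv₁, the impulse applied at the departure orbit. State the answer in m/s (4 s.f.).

Δv ≈ 4789 m/s

r₁ = 58230 + 41480 = 99710 km = 9.9710×10⁷ m.
r₂ = 58230 + 286600 = 344830 km = 3.4483×10⁸ m.
Transfer ellipse a_t = (r₁ + r₂)/2 = 2.223×10⁸ m.
At r₁: circular v_c1 = √(μ/r₁) = 19500 m/s; transfer-perikrone v_p = √[μ(2/r₁ − 1/a_t)] = 24290 m/s.
Δv₁ = v_p − v_c1 = 4789 m/s.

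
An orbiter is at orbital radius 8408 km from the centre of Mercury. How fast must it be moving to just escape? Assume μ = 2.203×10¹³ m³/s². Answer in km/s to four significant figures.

r = 8408 km = 8.408×10⁶ m.
Escape speed v_esc = √(2μ/r) = √(2 × 2.203×10¹³ / 8.408×10⁶) = √(5.240×10⁶) = 2289 m/s.
= 2.289 km/s.

v_esc ≈ 2.289 km/s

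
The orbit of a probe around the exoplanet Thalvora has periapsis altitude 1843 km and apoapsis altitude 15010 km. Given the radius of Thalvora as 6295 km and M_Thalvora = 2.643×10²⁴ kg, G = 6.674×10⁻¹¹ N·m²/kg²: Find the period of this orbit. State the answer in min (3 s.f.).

μ = GM = 6.674×10⁻¹¹ × 2.643×10²⁴ = 1.764×10¹⁴ m³/s².
r_p = 6295 + 1843 = 8138.0 km = 8.1380×10⁶ m.
r_a = 6295 + 15010 = 21305 km = 2.1305×10⁷ m.
Semi-major axis a = (r_p + r_a)/2 = (8138.0 + 21305)/2 = 14722 km = 1.472×10⁷ m.
By Kepler's third law T = 2π√(a³/μ) = 2π × 4.253×10³ = 2.672×10⁴ s.
= 445.4 min.

T ≈ 445 min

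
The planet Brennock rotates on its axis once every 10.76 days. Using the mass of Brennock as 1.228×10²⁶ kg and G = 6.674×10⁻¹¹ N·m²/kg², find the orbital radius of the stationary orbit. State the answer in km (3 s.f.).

r_sync ≈ 5.64×10⁵ km

μ = GM = 6.674×10⁻¹¹ × 1.228×10²⁶ = 8.196×10¹⁵ m³/s².
T = 10.76 days = 9.297×10⁵ s.
A synchronous orbit has period T, so by Kepler's third law a = (μT²/4π²)^(1/3).
μT²/4π² = 8.196×10¹⁵ × (9.297×10⁵)² / 39.48 = 1.794×10²⁶ m³.
a = 5.640×10⁸ m = 5.6402×10⁵ km.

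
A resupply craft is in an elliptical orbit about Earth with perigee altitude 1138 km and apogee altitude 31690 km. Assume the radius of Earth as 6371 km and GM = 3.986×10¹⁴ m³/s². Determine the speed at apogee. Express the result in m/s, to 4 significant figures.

v ≈ 1858 m/s

r_p = 6371 + 1138 = 7509.0 km = 7.5090×10⁶ m.
r_a = 6371 + 31690 = 38061 km = 3.8061×10⁷ m.
Semi-major axis a = (r_p + r_a)/2 = 22785 km = 2.278×10⁷ m.
Vis-viva: v² = μ(2/r − 1/a) = 3.986×10¹⁴ × (5.255×10⁻⁸ − 4.389×10⁻⁸) = 3.451×10⁶ m²/s².
v = 1858 m/s.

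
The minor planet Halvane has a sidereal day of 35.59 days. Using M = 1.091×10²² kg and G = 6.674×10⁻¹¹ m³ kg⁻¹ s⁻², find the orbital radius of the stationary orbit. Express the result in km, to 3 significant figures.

r_sync ≈ 55900 km

μ = GM = 6.674×10⁻¹¹ × 1.091×10²² = 7.281×10¹¹ m³/s².
T = 35.59 days = 3.075×10⁶ s.
A synchronous orbit has period T, so by Kepler's third law a = (μT²/4π²)^(1/3).
μT²/4π² = 7.281×10¹¹ × (3.075×10⁶)² / 39.48 = 1.744×10²³ m³.
a = 5.587×10⁷ m = 55870 km.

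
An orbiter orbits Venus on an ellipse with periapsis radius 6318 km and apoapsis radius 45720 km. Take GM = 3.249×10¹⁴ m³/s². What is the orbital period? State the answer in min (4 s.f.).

Semi-major axis a = (r_p + r_a)/2 = (6318.0 + 45720)/2 = 26019 km = 2.602×10⁷ m.
By Kepler's third law T = 2π√(a³/μ) = 2π × 7.363×10³ = 4.626×10⁴ s.
= 771.1 min.

T ≈ 771.1 min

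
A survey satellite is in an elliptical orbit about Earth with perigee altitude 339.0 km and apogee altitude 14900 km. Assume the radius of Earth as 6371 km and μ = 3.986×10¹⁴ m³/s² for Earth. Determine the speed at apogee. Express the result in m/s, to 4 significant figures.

v ≈ 2998 m/s

r_p = 6371 + 339.0 = 6710.0 km = 6.7100×10⁶ m.
r_a = 6371 + 14900 = 21271 km = 2.1271×10⁷ m.
Semi-major axis a = (r_p + r_a)/2 = 13990 km = 1.399×10⁷ m.
Vis-viva: v² = μ(2/r − 1/a) = 3.986×10¹⁴ × (9.402×10⁻⁸ − 7.148×10⁻⁸) = 8.987×10⁶ m²/s².
v = 2998 m/s.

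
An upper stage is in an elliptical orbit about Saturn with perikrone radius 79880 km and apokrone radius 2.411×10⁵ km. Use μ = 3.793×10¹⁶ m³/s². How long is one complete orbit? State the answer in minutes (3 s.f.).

Semi-major axis a = (r_p + r_a)/2 = (79880 + 2.4110×10⁵)/2 = 1.6049×10⁵ km = 1.605×10⁸ m.
By Kepler's third law T = 2π√(a³/μ) = 2π × 1.044×10⁴ = 6.559×10⁴ s.
= 1093 minutes.

T ≈ 1090 minutes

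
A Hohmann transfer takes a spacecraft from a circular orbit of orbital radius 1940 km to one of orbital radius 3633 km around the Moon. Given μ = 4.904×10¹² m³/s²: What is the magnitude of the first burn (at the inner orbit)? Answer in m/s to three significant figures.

r₁ = 1940 km = 1.940×10⁶ m.
r₂ = 3633 km = 3.633×10⁶ m.
Transfer ellipse a_t = (r₁ + r₂)/2 = 2.786×10⁶ m.
At r₁: circular v_c1 = √(μ/r₁) = 1590 m/s; transfer-perilune v_p = √[μ(2/r₁ − 1/a_t)] = 1815 m/s.
Δv₁ = v_p − v_c1 = 225.5 m/s.

Δv ≈ 226 m/s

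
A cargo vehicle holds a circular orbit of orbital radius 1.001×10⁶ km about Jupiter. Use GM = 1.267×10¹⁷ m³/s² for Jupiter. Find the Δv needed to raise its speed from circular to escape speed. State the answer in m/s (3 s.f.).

r = 1.001×10⁶ km = 1.001×10⁹ m.
Circular speed v_c = √(μ/r) = 11250 m/s.
Escape speed v_esc = √(2μ/r) = √2 × v_c = 15910 m/s.
Δv = v_esc − v_c = 4660 m/s.

Δv ≈ 4660 m/s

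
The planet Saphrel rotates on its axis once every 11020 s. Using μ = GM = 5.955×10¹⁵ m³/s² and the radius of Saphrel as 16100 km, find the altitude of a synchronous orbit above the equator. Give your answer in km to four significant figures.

A synchronous orbit has period T, so by Kepler's third law a = (μT²/4π²)^(1/3).
μT²/4π² = 5.955×10¹⁵ × (1.102×10⁴)² / 39.48 = 1.832×10²² m³.
a = 2.636×10⁷ m = 26361 km.
Altitude h = a − R = 26361 − 16100 = 10261 km.

h_sync ≈ 10260 km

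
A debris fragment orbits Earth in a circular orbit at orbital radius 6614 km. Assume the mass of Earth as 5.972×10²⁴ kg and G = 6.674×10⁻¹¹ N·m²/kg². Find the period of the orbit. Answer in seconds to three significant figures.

T ≈ 5350 seconds

μ = GM = 6.674×10⁻¹¹ × 5.972×10²⁴ = 3.986×10¹⁴ m³/s².
r = 6614 km = 6.614×10⁶ m.
Kepler's third law: T = 2π√(r³/μ) = 2π√((6.614×10⁶)³ / 3.986×10¹⁴).
r³/μ = 7.259×10⁵ s², so T = 2π × 8.520×10² = 5.353×10³ s.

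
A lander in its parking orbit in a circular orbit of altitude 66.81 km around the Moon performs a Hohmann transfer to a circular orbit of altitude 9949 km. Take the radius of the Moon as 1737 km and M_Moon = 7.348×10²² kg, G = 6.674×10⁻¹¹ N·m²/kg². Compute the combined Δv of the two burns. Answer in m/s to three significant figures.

μ = GM = 6.674×10⁻¹¹ × 7.348×10²² = 4.904×10¹² m³/s².
r₁ = 1737 + 66.81 = 1803.8 km = 1.8038×10⁶ m.
r₂ = 1737 + 9949 = 11686 km = 1.1686×10⁷ m.
Transfer ellipse a_t = (r₁ + r₂)/2 = 6.745×10⁶ m.
At r₁: circular v_c1 = √(μ/r₁) = 1649 m/s; transfer-perilune v_p = √[μ(2/r₁ − 1/a_t)] = 2170 m/s.
Δv₁ = v_p − v_c1 = 521.5 m/s.
At r₂: circular v_c2 = √(μ/r₂) = 647.8 m/s; transfer-apolune v_a = √[μ(2/r₂ − 1/a_t)] = 335.0 m/s.
Δv₂ = v_c2 − v_a = 312.8 m/s.
Total Δv = Δv₁ + Δv₂ = 834.3 m/s.

Δv_total ≈ 834 m/s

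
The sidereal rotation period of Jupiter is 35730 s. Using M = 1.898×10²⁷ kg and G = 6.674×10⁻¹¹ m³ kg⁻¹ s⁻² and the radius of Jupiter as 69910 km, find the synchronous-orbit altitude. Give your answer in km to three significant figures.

h_sync ≈ 90100 km

μ = GM = 6.674×10⁻¹¹ × 1.898×10²⁷ = 1.267×10¹⁷ m³/s².
A synchronous orbit has period T, so by Kepler's third law a = (μT²/4π²)^(1/3).
μT²/4π² = 1.267×10¹⁷ × (3.573×10⁴)² / 39.48 = 4.096×10²⁴ m³.
a = 1.600×10⁸ m = 1.6000×10⁵ km.
Altitude h = a − R = 1.6000×10⁵ − 69910 = 90094 km.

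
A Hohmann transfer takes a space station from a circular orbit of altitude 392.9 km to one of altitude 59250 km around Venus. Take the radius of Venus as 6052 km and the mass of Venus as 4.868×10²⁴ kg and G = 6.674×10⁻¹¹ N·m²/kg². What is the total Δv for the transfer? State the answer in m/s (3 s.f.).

μ = GM = 6.674×10⁻¹¹ × 4.868×10²⁴ = 3.249×10¹⁴ m³/s².
r₁ = 6052 + 392.9 = 6444.9 km = 6.4449×10⁶ m.
r₂ = 6052 + 59250 = 65302 km = 6.5302×10⁷ m.
Transfer ellipse a_t = (r₁ + r₂)/2 = 3.587×10⁷ m.
At r₁: circular v_c1 = √(μ/r₁) = 7100 m/s; transfer-periapsis v_p = √[μ(2/r₁ − 1/a_t)] = 9579 m/s.
Δv₁ = v_p − v_c1 = 2479 m/s.
At r₂: circular v_c2 = √(μ/r₂) = 2231 m/s; transfer-apoapsis v_a = √[μ(2/r₂ − 1/a_t)] = 945.4 m/s.
Δv₂ = v_c2 − v_a = 1285 m/s.
Total Δv = Δv₁ + Δv₂ = 3764 m/s.

Δv_total ≈ 3760 m/s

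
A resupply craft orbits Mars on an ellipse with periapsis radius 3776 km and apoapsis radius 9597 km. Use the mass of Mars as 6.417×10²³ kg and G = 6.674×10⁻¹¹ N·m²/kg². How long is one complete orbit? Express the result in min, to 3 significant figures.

μ = GM = 6.674×10⁻¹¹ × 6.417×10²³ = 4.283×10¹³ m³/s².
Semi-major axis a = (r_p + r_a)/2 = (3776.0 + 9597.0)/2 = 6686.5 km = 6.686×10⁶ m.
By Kepler's third law T = 2π√(a³/μ) = 2π × 2.642×10³ = 1.660×10⁴ s.
= 276.7 min.

T ≈ 277 min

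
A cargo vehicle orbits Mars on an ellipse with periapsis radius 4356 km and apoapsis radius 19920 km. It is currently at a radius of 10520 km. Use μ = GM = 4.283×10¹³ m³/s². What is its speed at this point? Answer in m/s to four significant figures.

v ≈ 2148 m/s

Semi-major axis a = (r_p + r_a)/2 = 12138 km = 1.214×10⁷ m.
Vis-viva: v² = μ(2/r − 1/a) = 4.283×10¹³ × (1.901×10⁻⁷ − 8.239×10⁻⁸) = 4.614×10⁶ m²/s².
v = 2148 m/s.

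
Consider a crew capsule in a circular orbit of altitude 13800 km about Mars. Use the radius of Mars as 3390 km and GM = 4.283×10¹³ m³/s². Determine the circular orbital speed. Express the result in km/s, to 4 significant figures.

r = 3390 + 13800 = 17190 km = 1.7190×10⁷ m.
For a circular orbit v = √(μ/r) = √(4.283×10¹³ / 1.719×10⁷) = √(2.492×10⁶) = 1578 m/s.
That is 1.578 km/s.

v ≈ 1.578 km/s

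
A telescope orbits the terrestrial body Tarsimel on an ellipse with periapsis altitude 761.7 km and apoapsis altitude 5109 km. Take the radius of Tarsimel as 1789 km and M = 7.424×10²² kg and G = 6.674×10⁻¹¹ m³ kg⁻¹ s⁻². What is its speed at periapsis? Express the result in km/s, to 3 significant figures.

μ = GM = 6.674×10⁻¹¹ × 7.424×10²² = 4.955×10¹² m³/s².
r_p = 1789 + 761.7 = 2550.7 km = 2.5507×10⁶ m.
r_a = 1789 + 5109 = 6898.0 km = 6.8980×10⁶ m.
Semi-major axis a = (r_p + r_a)/2 = 4724.4 km = 4.724×10⁶ m.
Vis-viva: v² = μ(2/r − 1/a) = 4.955×10¹² × (7.841×10⁻⁷ − 2.117×10⁻⁷) = 2.836×10⁶ m²/s².
v = 1684 m/s = 1.684 km/s.

v ≈ 1.68 km/s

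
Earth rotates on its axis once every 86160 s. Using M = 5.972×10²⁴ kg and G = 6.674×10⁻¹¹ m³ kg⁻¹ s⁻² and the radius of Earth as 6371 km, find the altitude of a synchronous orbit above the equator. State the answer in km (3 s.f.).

μ = GM = 6.674×10⁻¹¹ × 5.972×10²⁴ = 3.986×10¹⁴ m³/s².
A synchronous orbit has period T, so by Kepler's third law a = (μT²/4π²)^(1/3).
μT²/4π² = 3.986×10¹⁴ × (8.616×10⁴)² / 39.48 = 7.495×10²² m³.
a = 4.216×10⁷ m = 42162 km.
Altitude h = a − R = 42162 − 6371 = 35791 km.

h_sync ≈ 35800 km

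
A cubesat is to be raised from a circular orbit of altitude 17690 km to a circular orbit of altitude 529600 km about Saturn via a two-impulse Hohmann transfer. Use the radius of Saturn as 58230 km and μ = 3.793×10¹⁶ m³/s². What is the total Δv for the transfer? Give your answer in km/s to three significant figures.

Δv_total ≈ 11.6 km/s

r₁ = 58230 + 17690 = 75920 km = 7.5920×10⁷ m.
r₂ = 58230 + 529600 = 587830 km = 5.8783×10⁸ m.
Transfer ellipse a_t = (r₁ + r₂)/2 = 3.319×10⁸ m.
At r₁: circular v_c1 = √(μ/r₁) = 22350 m/s; transfer-perikrone v_p = √[μ(2/r₁ − 1/a_t)] = 29750 m/s.
Δv₁ = v_p − v_c1 = 7396 m/s.
At r₂: circular v_c2 = √(μ/r₂) = 8033 m/s; transfer-apokrone v_a = √[μ(2/r₂ − 1/a_t)] = 3842 m/s.
Δv₂ = v_c2 − v_a = 4191 m/s.
Total Δv = Δv₁ + Δv₂ = 11590 m/s = 11.59 km/s.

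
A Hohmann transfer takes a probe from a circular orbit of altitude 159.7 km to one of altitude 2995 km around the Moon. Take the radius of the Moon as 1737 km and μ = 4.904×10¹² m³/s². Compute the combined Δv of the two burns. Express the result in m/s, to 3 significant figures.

Δv_total ≈ 561 m/s

r₁ = 1737 + 159.7 = 1896.7 km = 1.8967×10⁶ m.
r₂ = 1737 + 2995 = 4732.0 km = 4.7320×10⁶ m.
Transfer ellipse a_t = (r₁ + r₂)/2 = 3.314×10⁶ m.
At r₁: circular v_c1 = √(μ/r₁) = 1608 m/s; transfer-perilune v_p = √[μ(2/r₁ − 1/a_t)] = 1921 m/s.
Δv₁ = v_p − v_c1 = 313.4 m/s.
At r₂: circular v_c2 = √(μ/r₂) = 1018 m/s; transfer-apolune v_a = √[μ(2/r₂ − 1/a_t)] = 770.1 m/s.
Δv₂ = v_c2 − v_a = 247.9 m/s.
Total Δv = Δv₁ + Δv₂ = 561.3 m/s.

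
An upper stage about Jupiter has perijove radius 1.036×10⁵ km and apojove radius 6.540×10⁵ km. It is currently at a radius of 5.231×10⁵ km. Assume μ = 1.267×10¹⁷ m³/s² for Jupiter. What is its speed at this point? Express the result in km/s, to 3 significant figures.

Semi-major axis a = (r_p + r_a)/2 = 3.7880×10⁵ km = 3.788×10⁸ m.
Vis-viva: v² = μ(2/r − 1/a) = 1.267×10¹⁷ × (3.823×10⁻⁹ − 2.640×10⁻⁹) = 1.499×10⁸ m²/s².
v = 12250 m/s = 12.25 km/s.

v ≈ 12.2 km/s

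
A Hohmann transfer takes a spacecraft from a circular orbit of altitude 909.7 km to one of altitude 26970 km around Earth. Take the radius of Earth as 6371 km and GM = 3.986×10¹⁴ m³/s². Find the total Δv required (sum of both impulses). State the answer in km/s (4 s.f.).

r₁ = 6371 + 909.7 = 7280.7 km = 7.2807×10⁶ m.
r₂ = 6371 + 26970 = 33341 km = 3.3341×10⁷ m.
Transfer ellipse a_t = (r₁ + r₂)/2 = 2.031×10⁷ m.
At r₁: circular v_c1 = √(μ/r₁) = 7399 m/s; transfer-perigee v_p = √[μ(2/r₁ − 1/a_t)] = 9480 m/s.
Δv₁ = v_p − v_c1 = 2081 m/s.
At r₂: circular v_c2 = √(μ/r₂) = 3458 m/s; transfer-apogee v_a = √[μ(2/r₂ − 1/a_t)] = 2070 m/s.
Δv₂ = v_c2 − v_a = 1387 m/s.
Total Δv = Δv₁ + Δv₂ = 3468 m/s = 3.468 km/s.

Δv_total ≈ 3.468 km/s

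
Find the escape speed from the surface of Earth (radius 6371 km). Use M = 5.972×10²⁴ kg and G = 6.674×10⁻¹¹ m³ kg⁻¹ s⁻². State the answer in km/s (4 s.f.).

v_esc ≈ 11.19 km/s

μ = GM = 6.674×10⁻¹¹ × 5.972×10²⁴ = 3.986×10¹⁴ m³/s².
r = R = 6.371×10⁶ m.
Escape speed v_esc = √(2μ/r) = √(2 × 3.986×10¹⁴ / 6.371×10⁶) = √(1.251×10⁸) = 11190 m/s.
= 11.19 km/s.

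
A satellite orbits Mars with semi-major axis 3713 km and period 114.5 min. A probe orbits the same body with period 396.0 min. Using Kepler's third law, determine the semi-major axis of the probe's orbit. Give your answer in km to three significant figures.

a₂ ≈ 8490 km

Kepler's third law: a³ ∝ T², so a₂ = a₁ (T₂/T₁)^(2/3).
T₂/T₁ = 3.459, (T₂/T₁)^(2/3) = 2.287.
a₂ = 3713 × 2.287 = 8492 km.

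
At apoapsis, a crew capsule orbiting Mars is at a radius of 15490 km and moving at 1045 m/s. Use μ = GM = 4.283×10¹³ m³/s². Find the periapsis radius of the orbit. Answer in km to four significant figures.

r_a = 1.549×10⁷ m.
Specific energy ε = v²/2 − μ/r = -2.219×10⁶ J/kg, so a = −μ/(2ε) = 9.651×10⁶ m.
The apsides satisfy r_p + r_a = 2a, so the periapsis radius is 2a − r_a = 3.812×10⁶ m = 3811.5 km.

periapsis radius ≈ 3812 km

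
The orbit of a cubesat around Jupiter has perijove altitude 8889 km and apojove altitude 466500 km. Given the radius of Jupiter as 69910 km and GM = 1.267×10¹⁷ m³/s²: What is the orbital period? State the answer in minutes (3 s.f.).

T ≈ 1590 minutes

r_p = 69910 + 8889 = 78799 km = 7.8799×10⁷ m.
r_a = 69910 + 466500 = 536410 km = 5.3641×10⁸ m.
Semi-major axis a = (r_p + r_a)/2 = (78799 + 5.3641×10⁵)/2 = 3.0760×10⁵ km = 3.076×10⁸ m.
By Kepler's third law T = 2π√(a³/μ) = 2π × 1.516×10⁴ = 9.523×10⁴ s.
= 1587 minutes.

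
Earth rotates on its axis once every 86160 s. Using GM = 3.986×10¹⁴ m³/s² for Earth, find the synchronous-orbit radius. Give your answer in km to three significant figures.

r_sync ≈ 42200 km

A synchronous orbit has period T, so by Kepler's third law a = (μT²/4π²)^(1/3).
μT²/4π² = 3.986×10¹⁴ × (8.616×10⁴)² / 39.48 = 7.495×10²² m³.
a = 4.216×10⁷ m = 42163 km.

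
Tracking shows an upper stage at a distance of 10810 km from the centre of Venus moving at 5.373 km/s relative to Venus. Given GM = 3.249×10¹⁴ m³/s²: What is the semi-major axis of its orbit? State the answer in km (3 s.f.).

a ≈ 10400 km

r = 1.081×10⁷ m.
Vis-viva rearranged: 1/a = 2/r − v²/μ = 1.850×10⁻⁷ − 8.886×10⁻⁸ = 9.616×10⁻⁸ m⁻¹.
a = 1.040×10⁷ m = 10400 km.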